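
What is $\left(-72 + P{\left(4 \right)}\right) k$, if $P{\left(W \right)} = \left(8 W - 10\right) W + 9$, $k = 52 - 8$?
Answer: $1100$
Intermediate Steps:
$k = 44$
$P{\left(W \right)} = 9 + W \left(-10 + 8 W\right)$ ($P{\left(W \right)} = \left(-10 + 8 W\right) W + 9 = W \left(-10 + 8 W\right) + 9 = 9 + W \left(-10 + 8 W\right)$)
$\left(-72 + P{\left(4 \right)}\right) k = \left(-72 + \left(9 - 40 + 8 \cdot 4^{2}\right)\right) 44 = \left(-72 + \left(9 - 40 + 8 \cdot 16\right)\right) 44 = \left(-72 + \left(9 - 40 + 128\right)\right) 44 = \left(-72 + 97\right) 44 = 25 \cdot 44 = 1100$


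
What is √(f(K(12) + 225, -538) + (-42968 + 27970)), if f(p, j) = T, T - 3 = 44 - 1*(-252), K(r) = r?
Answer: I*√14699 ≈ 121.24*I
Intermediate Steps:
T = 299 (T = 3 + (44 - 1*(-252)) = 3 + (44 + 252) = 3 + 296 = 299)
f(p, j) = 299
√(f(K(12) + 225, -538) + (-42968 + 27970)) = √(299 + (-42968 + 27970)) = √(299 - 14998) = √(-14699) = I*√14699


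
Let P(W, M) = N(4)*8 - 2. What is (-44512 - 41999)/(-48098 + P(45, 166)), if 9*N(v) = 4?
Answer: 778599/432868 ≈ 1.7987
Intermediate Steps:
N(v) = 4/9 (N(v) = (1/9)*4 = 4/9)
P(W, M) = 14/9 (P(W, M) = (4/9)*8 - 2 = 32/9 - 2 = 14/9)
(-44512 - 41999)/(-48098 + P(45, 166)) = (-44512 - 41999)/(-48098 + 14/9) = -86511/(-432868/9) = -86511*(-9/432868) = 778599/432868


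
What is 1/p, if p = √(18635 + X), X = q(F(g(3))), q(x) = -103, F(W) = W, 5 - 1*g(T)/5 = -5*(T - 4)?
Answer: √4633/9266 ≈ 0.0073458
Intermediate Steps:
g(T) = -75 + 25*T (g(T) = 25 - (-25)*(T - 4) = 25 - (-25)*(-4 + T) = 25 - 5*(20 - 5*T) = 25 + (-100 + 25*T) = -75 + 25*T)
X = -103
p = 2*√4633 (p = √(18635 - 103) = √18532 = 2*√4633 ≈ 136.13)
1/p = 1/(2*√4633) = √4633/9266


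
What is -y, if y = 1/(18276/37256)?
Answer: -9314/4569 ≈ -2.0385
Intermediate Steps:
y = 9314/4569 (y = 1/(18276*(1/37256)) = 1/(4569/9314) = 9314/4569 ≈ 2.0385)
-y = -1*9314/4569 = -9314/4569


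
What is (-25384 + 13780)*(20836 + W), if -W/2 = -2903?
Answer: -309153768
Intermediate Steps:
W = 5806 (W = -2*(-2903) = 5806)
(-25384 + 13780)*(20836 + W) = (-25384 + 13780)*(20836 + 5806) = -11604*26642 = -309153768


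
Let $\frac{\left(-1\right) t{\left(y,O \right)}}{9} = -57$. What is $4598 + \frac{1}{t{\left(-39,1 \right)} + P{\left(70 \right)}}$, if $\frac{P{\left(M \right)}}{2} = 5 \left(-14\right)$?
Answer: $\frac{1715055}{373} \approx 4598.0$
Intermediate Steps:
$t{\left(y,O \right)} = 513$ ($t{\left(y,O \right)} = \left(-9\right) \left(-57\right) = 513$)
$P{\left(M \right)} = -140$ ($P{\left(M \right)} = 2 \cdot 5 \left(-14\right) = 2 \left(-70\right) = -140$)
$4598 + \frac{1}{t{\left(-39,1 \right)} + P{\left(70 \right)}} = 4598 + \frac{1}{513 - 140} = 4598 + \frac{1}{373} = \frac{1715055}{373}$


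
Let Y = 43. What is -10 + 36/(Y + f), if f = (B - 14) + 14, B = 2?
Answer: -46/5 ≈ -9.2000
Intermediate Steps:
f = 2 (f = (2 - 14) + 14 = -12 + 14 = 2)
-10 + 36/(Y + f) = -10 + 36/(43 + 2) = -10 + 36/45 = -10 + 36*(1/45) = -10 + 4/5 = -46/5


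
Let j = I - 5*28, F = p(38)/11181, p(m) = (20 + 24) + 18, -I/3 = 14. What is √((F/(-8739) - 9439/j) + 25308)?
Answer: √891111271485805104493122/5927786046 ≈ 159.25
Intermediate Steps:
I = -42 (I = -3*14 = -42)
p(m) = 62 (p(m) = 44 + 18 = 62)
F = 62/11181 ≈ 0.0055451
j = -182 (j = -42 - 5*28 = -42 - 140 = -182)
√((F/(-8739) - 9439/j) + 25308) = √(((62/11181)/(-8739) - 9439/(-182)) + 25308) = √(((62/11181)*(-1/8739) - 9439*(-1/182)) + 25308) = √((-62/97710759 + 9439/182) + 25308) = √(922291842917/17783358138 + 25308) = √(450983519599421/17783358138) = √891111271485805104493122/5927786046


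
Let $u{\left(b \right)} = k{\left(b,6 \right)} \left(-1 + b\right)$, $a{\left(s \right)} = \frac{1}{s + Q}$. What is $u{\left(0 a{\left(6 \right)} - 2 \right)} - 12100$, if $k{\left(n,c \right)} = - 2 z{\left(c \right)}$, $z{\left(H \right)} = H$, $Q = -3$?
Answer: $-12064$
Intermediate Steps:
$k{\left(n,c \right)} = - 2 c$
$a{\left(s \right)} = \frac{1}{-3 + s}$ ($a{\left(s \right)} = \frac{1}{s - 3} = \frac{1}{-3 + s}$)
$u{\left(b \right)} = 12 - 12 b$ ($u{\left(b \right)} = \left(-2\right) 6 \left(-1 + b\right) = - 12 \left(-1 + b\right) = 12 - 12 b$)
$u{\left(0 a{\left(6 \right)} - 2 \right)} - 12100 = \left(12 - 12 \left(\frac{0}{-3 + 6} - 2\right)\right) - 12100 = \left(12 - 12 \left(\frac{0}{3} - 2\right)\right) - 12100 = \left(12 - 12 \left(0 \cdot \frac{1}{3} - 2\right)\right) - 12100 = \left(12 - 12 \left(0 - 2\right)\right) - 12100 = \left(12 - -24\right) - 12100 = \left(12 + 24\right) - 12100 = 36 - 12100 = -12064$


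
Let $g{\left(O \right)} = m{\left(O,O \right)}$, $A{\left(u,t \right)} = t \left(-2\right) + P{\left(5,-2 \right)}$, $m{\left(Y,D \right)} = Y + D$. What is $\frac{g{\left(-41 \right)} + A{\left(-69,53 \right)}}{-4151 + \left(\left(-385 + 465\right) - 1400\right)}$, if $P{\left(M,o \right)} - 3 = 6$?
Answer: $\frac{179}{5471} \approx 0.032718$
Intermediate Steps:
$P{\left(M,o \right)} = 9$ ($P{\left(M,o \right)} = 3 + 6 = 9$)
$m{\left(Y,D \right)} = D + Y$
$A{\left(u,t \right)} = 9 - 2 t$ ($A{\left(u,t \right)} = t \left(-2\right) + 9 = - 2 t + 9 = 9 - 2 t$)
$g{\left(O \right)} = 2 O$ ($g{\left(O \right)} = O + O = 2 O$)
$\frac{g{\left(-41 \right)} + A{\left(-69,53 \right)}}{-4151 + \left(\left(-385 + 465\right) - 1400\right)} = \frac{2 \left(-41\right) + \left(9 - 106\right)}{-4151 + \left(\left(-385 + 465\right) - 1400\right)} = \frac{-82 + \left(9 - 106\right)}{-4151 + \left(80 - 1400\right)} = \frac{-82 - 97}{-4151 - 1320} = - \frac{179}{-5471} = \left(-179\right) \left(- \frac{1}{5471}\right) = \frac{179}{5471}$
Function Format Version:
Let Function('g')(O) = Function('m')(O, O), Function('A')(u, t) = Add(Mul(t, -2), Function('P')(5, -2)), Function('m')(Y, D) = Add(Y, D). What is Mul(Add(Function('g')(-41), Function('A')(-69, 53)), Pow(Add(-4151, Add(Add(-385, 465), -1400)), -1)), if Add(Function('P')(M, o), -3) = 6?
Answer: Rational(179, 5471) ≈ 0.032718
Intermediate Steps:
Function('P')(M, o) = 9 (Function('P')(M, o) = Add(3, 6) = 9)
Function('m')(Y, D) = Add(D, Y)
Function('A')(u, t) = Add(9, Mul(-2, t)) (Function('A')(u, t) = Add(Mul(t, -2), 9) = Add(Mul(-2, t), 9) = Add(9, Mul(-2, t)))
Function('g')(O) = Mul(2, O) (Function('g')(O) = Add(O, O) = Mul(2, O))
Mul(Add(Function('g')(-41), Function('A')(-69, 53)), Pow(Add(-4151, Add(Add(-385, 465), -1400)), -1)) = Mul(Add(Mul(2, -41), Add(9, Mul(-2, 53))), Pow(Add(-4151, Add(Add(-385, 465), -1400)), -1)) = Mul(Add(-82, Add(9, -106)), Pow(Add(-4151, Add(80, -1400)), -1)) = Mul(Add(-82, -97), Pow(Add(-4151, -1320), -1)) = Mul(-179, Pow(-5471, -1)) = Mul(-179, Rational(-1, 5471)) = Rational(179, 5471)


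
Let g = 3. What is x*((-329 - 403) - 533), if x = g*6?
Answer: -22770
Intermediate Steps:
x = 18 (x = 3*6 = 18)
x*((-329 - 403) - 533) = 18*((-329 - 403) - 533) = 18*(-732 - 533) = 18*(-1265) = -22770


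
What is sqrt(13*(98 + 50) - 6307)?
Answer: 3*I*sqrt(487) ≈ 66.204*I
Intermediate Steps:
sqrt(13*(98 + 50) - 6307) = sqrt(13*148 - 6307) = sqrt(1924 - 6307) = sqrt(-4383) = 3*I*sqrt(487)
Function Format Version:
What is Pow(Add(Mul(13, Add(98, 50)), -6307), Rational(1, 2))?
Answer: Mul(3, I, Pow(487, Rational(1, 2))) ≈ Mul(66.204, I)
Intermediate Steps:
Pow(Add(Mul(13, Add(98, 50)), -6307), Rational(1, 2)) = Pow(Add(Mul(13, 148), -6307), Rational(1, 2)) = Pow(Add(1924, -6307), Rational(1, 2)) = Pow(-4383, Rational(1, 2)) = Mul(3, I, Pow(487, Rational(1, 2)))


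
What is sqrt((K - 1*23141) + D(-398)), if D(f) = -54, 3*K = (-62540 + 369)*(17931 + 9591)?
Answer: I*sqrt(570379949) ≈ 23883.0*I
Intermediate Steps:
K = -570356754 (K = ((-62540 + 369)*(17931 + 9591))/3 = (-62171*27522)/3 = (1/3)*(-1711070262) = -570356754)
sqrt((K - 1*23141) + D(-398)) = sqrt((-570356754 - 1*23141) - 54) = sqrt((-570356754 - 23141) - 54) = sqrt(-570379895 - 54) = sqrt(-570379949) = I*sqrt(570379949)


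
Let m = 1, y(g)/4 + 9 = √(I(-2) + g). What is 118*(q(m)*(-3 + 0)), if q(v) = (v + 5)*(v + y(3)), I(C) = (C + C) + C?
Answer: 74340 - 8496*I*√3 ≈ 74340.0 - 14716.0*I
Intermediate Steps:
I(C) = 3*C (I(C) = 2*C + C = 3*C)
y(g) = -36 + 4*√(-6 + g) (y(g) = -36 + 4*√(3*(-2) + g) = -36 + 4*√(-6 + g))
q(v) = (5 + v)*(-36 + v + 4*I*√3) (q(v) = (v + 5)*(v + (-36 + 4*√(-6 + 3))) = (5 + v)*(v + (-36 + 4*√(-3))) = (5 + v)*(v + (-36 + 4*(I*√3))) = (5 + v)*(v + (-36 + 4*I*√3)) = (5 + v)*(-36 + v + 4*I*√3))
118*(q(m)*(-3 + 0)) = 118*((-180 + 1² - 31*1 + 20*I*√3 + 4*I*1*√3)*(-3 + 0)) = 118*((-180 + 1 - 31 + 20*I*√3 + 4*I*√3)*(-3)) = 118*((-210 + 24*I*√3)*(-3)) = 118*(630 - 72*I*√3) = 74340 - 8496*I*√3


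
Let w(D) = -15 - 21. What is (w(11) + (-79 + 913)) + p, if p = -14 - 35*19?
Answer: 119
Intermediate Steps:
w(D) = -36
p = -679 (p = -14 - 665 = -679)
(w(11) + (-79 + 913)) + p = (-36 + (-79 + 913)) - 679 = (-36 + 834) - 679 = 798 - 679 = 119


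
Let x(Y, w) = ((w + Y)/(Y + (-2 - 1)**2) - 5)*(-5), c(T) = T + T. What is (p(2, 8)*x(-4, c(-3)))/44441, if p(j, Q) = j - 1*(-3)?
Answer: 175/44441 ≈ 0.0039378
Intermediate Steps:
p(j, Q) = 3 + j (p(j, Q) = j + 3 = 3 + j)
c(T) = 2*T
x(Y, w) = 25 - 5*(Y + w)/(9 + Y) (x(Y, w) = ((Y + w)/(Y + (-3)**2) - 5)*(-5) = ((Y + w)/(Y + 9) - 5)*(-5) = ((Y + w)/(9 + Y) - 5)*(-5) = (-5 + (Y + w)/(9 + Y))*(-5) = 25 - 5*(Y + w)/(9 + Y))
(p(2, 8)*x(-4, c(-3)))/44441 = ((3 + 2)*(5*(45 - 2*(-3) + 4*(-4))/(9 - 4)))/44441 = (5*(5*(45 - 1*(-6) - 16)/5))*(1/44441) = (5*(5*(1/5)*(45 + 6 - 16)))*(1/44441) = (5*(5*(1/5)*35))*(1/44441) = (5*35)*(1/44441) = 175*(1/44441) = 175/44441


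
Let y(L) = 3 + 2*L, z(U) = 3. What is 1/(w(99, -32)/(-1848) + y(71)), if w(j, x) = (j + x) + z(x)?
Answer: 132/19135 ≈ 0.0068984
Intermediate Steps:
w(j, x) = 3 + j + x (w(j, x) = (j + x) + 3 = 3 + j + x)
1/(w(99, -32)/(-1848) + y(71)) = 1/((3 + 99 - 32)/(-1848) + (3 + 2*71)) = 1/(70*(-1/1848) + (3 + 142)) = 1/(-5/132 + 145) = 1/(19135/132) = 132/19135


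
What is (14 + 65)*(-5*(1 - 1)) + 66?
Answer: 66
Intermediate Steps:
(14 + 65)*(-5*(1 - 1)) + 66 = 79*(-5*0) + 66 = 79*0 + 66 = 0 + 66 = 66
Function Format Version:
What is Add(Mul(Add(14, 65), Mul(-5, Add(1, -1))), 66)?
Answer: 66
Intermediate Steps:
Add(Mul(Add(14, 65), Mul(-5, Add(1, -1))), 66) = Add(Mul(79, Mul(-5, 0)), 66) = Add(Mul(79, 0), 66) = Add(0, 66) = 66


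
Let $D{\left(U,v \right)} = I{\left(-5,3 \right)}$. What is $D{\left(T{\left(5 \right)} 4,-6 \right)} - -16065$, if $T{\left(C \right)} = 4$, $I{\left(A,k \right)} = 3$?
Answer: $16068$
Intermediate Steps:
$D{\left(U,v \right)} = 3$
$D{\left(T{\left(5 \right)} 4,-6 \right)} - -16065 = 3 - -16065 = 3 + 16065 = 16068$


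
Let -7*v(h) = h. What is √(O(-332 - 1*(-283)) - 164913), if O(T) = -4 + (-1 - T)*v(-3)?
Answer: 5*I*√323197/7 ≈ 406.07*I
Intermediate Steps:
v(h) = -h/7
O(T) = -31/7 - 3*T/7 (O(T) = -4 + (-1 - T)*(-⅐*(-3)) = -4 + (-1 - T)*(3/7) = -4 + (-3/7 - 3*T/7) = -31/7 - 3*T/7)
√(O(-332 - 1*(-283)) - 164913) = √((-31/7 - 3*(-332 - 1*(-283))/7) - 164913) = √((-31/7 - 3*(-332 + 283)/7) - 164913) = √((-31/7 - 3/7*(-49)) - 164913) = √((-31/7 + 21) - 164913) = √(116/7 - 164913) = √(-1154275/7) = 5*I*√323197/7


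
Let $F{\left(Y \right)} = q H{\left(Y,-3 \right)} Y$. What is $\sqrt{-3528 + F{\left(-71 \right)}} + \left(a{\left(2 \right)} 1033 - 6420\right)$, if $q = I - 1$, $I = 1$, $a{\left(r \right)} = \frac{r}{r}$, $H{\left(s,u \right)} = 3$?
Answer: $-5387 + 42 i \sqrt{2} \approx -5387.0 + 59.397 i$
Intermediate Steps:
$a{\left(r \right)} = 1$
$q = 0$ ($q = 1 - 1 = 0$)
$F{\left(Y \right)} = 0$ ($F{\left(Y \right)} = 0 \cdot 3 Y = 0 Y = 0$)
$\sqrt{-3528 + F{\left(-71 \right)}} + \left(a{\left(2 \right)} 1033 - 6420\right) = \sqrt{-3528 + 0} + \left(1 \cdot 1033 - 6420\right) = \sqrt{-3528} + \left(1033 - 6420\right) = 42 i \sqrt{2} - 5387 = -5387 + 42 i \sqrt{2}$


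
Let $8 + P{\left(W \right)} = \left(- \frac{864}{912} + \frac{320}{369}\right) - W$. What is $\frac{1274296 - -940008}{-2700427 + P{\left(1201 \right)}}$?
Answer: $- \frac{7762242672}{9470585279} \approx -0.81962$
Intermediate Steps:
$P{\left(W \right)} = - \frac{56650}{7011} - W$ ($P{\left(W \right)} = -8 - \left(\frac{562}{7011} + W\right) = - \frac{56650}{7011} - W$)
$\frac{1274296 - -940008}{-2700427 + P{\left(1201 \right)}} = \frac{1274296 - -940008}{-2700427 - \frac{8476861}{7011}} = \frac{1274296 + 940008}{-2700427 - \frac{8476861}{7011}} = \frac{2214304}{-2700427 - \frac{8476861}{7011}} = \frac{2214304}{- \frac{18941170558}{7011}} = 2214304 \left(- \frac{7011}{18941170558}\right) = - \frac{7762242672}{9470585279}$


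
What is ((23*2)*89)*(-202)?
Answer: -826988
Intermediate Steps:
((23*2)*89)*(-202) = (46*89)*(-202) = 4094*(-202) = -826988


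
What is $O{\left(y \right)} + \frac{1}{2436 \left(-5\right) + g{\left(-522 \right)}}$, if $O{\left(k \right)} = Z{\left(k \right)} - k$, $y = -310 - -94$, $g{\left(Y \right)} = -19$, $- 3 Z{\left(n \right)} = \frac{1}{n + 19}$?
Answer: $\frac{1557287152}{7209609} \approx 216.0$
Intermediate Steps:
$Z{\left(n \right)} = - \frac{1}{3 \left(19 + n\right)}$ ($Z{\left(n \right)} = - \frac{1}{3 \left(n + 19\right)} = - \frac{1}{3 \left(19 + n\right)}$)
$y = -216$ ($y = -310 + 94 = -216$)
$O{\left(k \right)} = - k - \frac{1}{57 + 3 k}$ ($O{\left(k \right)} = - \frac{1}{57 + 3 k} - k = - k - \frac{1}{57 + 3 k}$)
$O{\left(y \right)} + \frac{1}{2436 \left(-5\right) + g{\left(-522 \right)}} = \frac{- \frac{1}{3} - - 216 \left(19 - 216\right)}{19 - 216} + \frac{1}{2436 \left(-5\right) - 19} = \frac{- \frac{1}{3} - \left(-216\right) \left(-197\right)}{-197} + \frac{1}{-12180 - 19} = - \frac{- \frac{1}{3} - 42552}{197} + \frac{1}{-12199} = \left(- \frac{1}{197}\right) \left(- \frac{127657}{3}\right) - \frac{1}{12199} = \frac{127657}{591} - \frac{1}{12199} = \frac{1557287152}{7209609}$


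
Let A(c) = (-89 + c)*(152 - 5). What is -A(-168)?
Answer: 37779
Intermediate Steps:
A(c) = -13083 + 147*c (A(c) = (-89 + c)*147 = -13083 + 147*c)
-A(-168) = -(-13083 + 147*(-168)) = -(-13083 - 24696) = -1*(-37779) = 37779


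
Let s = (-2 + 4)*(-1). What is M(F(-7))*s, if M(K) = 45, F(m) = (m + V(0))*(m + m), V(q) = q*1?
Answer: -90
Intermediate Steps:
V(q) = q
F(m) = 2*m² (F(m) = (m + 0)*(m + m) = m*(2*m) = 2*m²)
s = -2 (s = 2*(-1) = -2)
M(F(-7))*s = 45*(-2) = -90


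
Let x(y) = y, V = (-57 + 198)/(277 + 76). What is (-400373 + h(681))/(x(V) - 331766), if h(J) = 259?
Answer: 141240242/117113257 ≈ 1.2060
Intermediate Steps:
V = 141/353 ≈ 0.39943
(-400373 + h(681))/(x(V) - 331766) = (-400373 + 259)/(141/353 - 331766) = -400114/(-117113257/353) = -400114*(-353/117113257) = 141240242/117113257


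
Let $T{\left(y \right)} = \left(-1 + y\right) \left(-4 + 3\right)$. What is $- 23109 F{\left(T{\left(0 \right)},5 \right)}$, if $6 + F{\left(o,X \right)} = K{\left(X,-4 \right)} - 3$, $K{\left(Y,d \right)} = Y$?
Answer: $92436$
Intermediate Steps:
$T{\left(y \right)} = 1 - y$ ($T{\left(y \right)} = \left(-1 + y\right) \left(-1\right) = 1 - y$)
$F{\left(o,X \right)} = -9 + X$ ($F{\left(o,X \right)} = -6 + \left(X - 3\right) = -6 + \left(-3 + X\right) = -9 + X$)
$- 23109 F{\left(T{\left(0 \right)},5 \right)} = - 23109 \left(-9 + 5\right) = \left(-23109\right) \left(-4\right) = 92436$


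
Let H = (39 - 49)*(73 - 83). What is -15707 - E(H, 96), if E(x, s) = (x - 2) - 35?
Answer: -15770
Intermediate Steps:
H = 100 (H = -10*(-10) = 100)
E(x, s) = -37 + x (E(x, s) = (-2 + x) - 35 = -37 + x)
-15707 - E(H, 96) = -15707 - (-37 + 100) = -15707 - 1*63 = -15707 - 63 = -15770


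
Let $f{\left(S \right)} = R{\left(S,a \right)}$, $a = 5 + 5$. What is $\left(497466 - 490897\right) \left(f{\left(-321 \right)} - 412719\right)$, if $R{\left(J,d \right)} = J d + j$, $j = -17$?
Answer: $-2732349274$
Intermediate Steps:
$a = 10$
$R{\left(J,d \right)} = -17 + J d$ ($R{\left(J,d \right)} = J d - 17 = -17 + J d$)
$f{\left(S \right)} = -17 + 10 S$ ($f{\left(S \right)} = -17 + S 10 = -17 + 10 S$)
$\left(497466 - 490897\right) \left(f{\left(-321 \right)} - 412719\right) = \left(497466 - 490897\right) \left(\left(-17 + 10 \left(-321\right)\right) - 412719\right) = 6569 \left(\left(-17 - 3210\right) - 412719\right) = 6569 \left(-3227 - 412719\right) = 6569 \left(-415946\right) = -2732349274$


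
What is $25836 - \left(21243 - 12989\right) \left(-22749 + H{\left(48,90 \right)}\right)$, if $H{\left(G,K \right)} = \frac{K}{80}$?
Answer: $\frac{751147185}{4} \approx 1.8779 \cdot 10^{8}$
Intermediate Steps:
$H{\left(G,K \right)} = \frac{K}{80}$ ($H{\left(G,K \right)} = K \frac{1}{80} = \frac{K}{80}$)
$25836 - \left(21243 - 12989\right) \left(-22749 + H{\left(48,90 \right)}\right) = 25836 - \left(21243 - 12989\right) \left(-22749 + \frac{1}{80} \cdot 90\right) = 25836 - 8254 \left(-22749 + \frac{9}{8}\right) = 25836 - 8254 \left(- \frac{181983}{8}\right) = 25836 - - \frac{751043841}{4} = 25836 + \frac{751043841}{4} = \frac{751147185}{4}$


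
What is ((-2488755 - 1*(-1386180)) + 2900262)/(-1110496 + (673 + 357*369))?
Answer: -599229/326030 ≈ -1.8380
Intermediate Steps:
((-2488755 - 1*(-1386180)) + 2900262)/(-1110496 + (673 + 357*369)) = ((-2488755 + 1386180) + 2900262)/(-1110496 + (673 + 131733)) = (-1102575 + 2900262)/(-1110496 + 132406) = 1797687/(-978090) = 1797687*(-1/978090) = -599229/326030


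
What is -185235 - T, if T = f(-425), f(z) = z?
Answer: -184810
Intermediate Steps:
T = -425
-185235 - T = -185235 - 1*(-425) = -185235 + 425 = -184810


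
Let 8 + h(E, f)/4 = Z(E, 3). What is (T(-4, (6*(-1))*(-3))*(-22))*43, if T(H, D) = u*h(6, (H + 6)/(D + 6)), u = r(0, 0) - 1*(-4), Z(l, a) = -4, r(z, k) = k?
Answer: 181632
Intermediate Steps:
h(E, f) = -48 (h(E, f) = -32 + 4*(-4) = -32 - 16 = -48)
u = 4 (u = 0 - 1*(-4) = 0 + 4 = 4)
T(H, D) = -192 (T(H, D) = 4*(-48) = -192)
(T(-4, (6*(-1))*(-3))*(-22))*43 = -192*(-22)*43 = 4224*43 = 181632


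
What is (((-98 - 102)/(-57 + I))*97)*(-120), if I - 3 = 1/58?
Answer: -135024000/3131 ≈ -43125.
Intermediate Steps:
I = 175/58 (I = 3 + 1/58 = 175/58 ≈ 3.0172)
(((-98 - 102)/(-57 + I))*97)*(-120) = (((-98 - 102)/(-57 + 175/58))*97)*(-120) = (-200/(-3131/58)*97)*(-120) = (-200*(-58/3131)*97)*(-120) = ((11600/3131)*97)*(-120) = (1125200/3131)*(-120) = -135024000/3131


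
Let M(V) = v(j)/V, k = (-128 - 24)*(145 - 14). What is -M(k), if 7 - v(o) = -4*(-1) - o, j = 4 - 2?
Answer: 5/19912 ≈ 0.00025111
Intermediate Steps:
j = 2
v(o) = 3 + o (v(o) = 7 - (-4*(-1) - o) = 7 - (4 - o) = 7 + (-4 + o) = 3 + o)
k = -19912 (k = -152*131 = -19912)
M(V) = 5/V (M(V) = (3 + 2)/V = 5/V)
-M(k) = -5/(-19912) = -5*(-1)/19912 = -1*(-5/19912) = 5/19912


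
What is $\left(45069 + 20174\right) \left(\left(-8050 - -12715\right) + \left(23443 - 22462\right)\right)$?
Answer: $368361978$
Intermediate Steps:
$\left(45069 + 20174\right) \left(\left(-8050 - -12715\right) + \left(23443 - 22462\right)\right) = 65243 \left(\left(-8050 + 12715\right) + 981\right) = 65243 \left(4665 + 981\right) = 65243 \cdot 5646 = 368361978$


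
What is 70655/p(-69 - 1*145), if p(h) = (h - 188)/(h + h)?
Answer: 15120170/201 ≈ 75225.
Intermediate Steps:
p(h) = (-188 + h)/(2*h) (p(h) = (-188 + h)/((2*h)) = (-188 + h)*(1/(2*h)) = (-188 + h)/(2*h))
70655/p(-69 - 1*145) = 70655/(((-188 + (-69 - 1*145))/(2*(-69 - 1*145)))) = 70655/(((-188 + (-69 - 145))/(2*(-69 - 145)))) = 70655/(((½)*(-188 - 214)/(-214))) = 70655/(((½)*(-1/214)*(-402))) = 70655/(201/214) = 70655*(214/201) = 15120170/201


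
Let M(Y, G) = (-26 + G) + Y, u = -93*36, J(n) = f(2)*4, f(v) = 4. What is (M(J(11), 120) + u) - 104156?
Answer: -107394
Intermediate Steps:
J(n) = 16 (J(n) = 4*4 = 16)
u = -3348
M(Y, G) = -26 + G + Y
(M(J(11), 120) + u) - 104156 = ((-26 + 120 + 16) - 3348) - 104156 = (110 - 3348) - 104156 = -3238 - 104156 = -107394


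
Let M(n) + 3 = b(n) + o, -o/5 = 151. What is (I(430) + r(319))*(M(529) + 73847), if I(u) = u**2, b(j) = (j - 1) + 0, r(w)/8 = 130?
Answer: 13688344980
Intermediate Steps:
o = -755 (o = -5*151 = -755)
r(w) = 1040 (r(w) = 8*130 = 1040)
b(j) = -1 + j (b(j) = (-1 + j) + 0 = -1 + j)
M(n) = -759 + n (M(n) = -3 + ((-1 + n) - 755) = -3 + (-756 + n) = -759 + n)
(I(430) + r(319))*(M(529) + 73847) = (430**2 + 1040)*((-759 + 529) + 73847) = (184900 + 1040)*(-230 + 73847) = 185940*73617 = 13688344980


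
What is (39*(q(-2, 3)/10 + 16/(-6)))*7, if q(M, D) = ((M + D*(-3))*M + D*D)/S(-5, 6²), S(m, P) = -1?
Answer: -15743/10 ≈ -1574.3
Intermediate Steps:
q(M, D) = -D² - M*(M - 3*D) (q(M, D) = ((M + D*(-3))*M + D*D)/(-1) = ((M - 3*D)*M + D²)*(-1) = (M*(M - 3*D) + D²)*(-1) = (D² + M*(M - 3*D))*(-1) = -D² - M*(M - 3*D))
(39*(q(-2, 3)/10 + 16/(-6)))*7 = (39*((-1*3² - 1*(-2)² + 3*3*(-2))/10 + 16/(-6)))*7 = (39*((-1*9 - 1*4 - 18)*(⅒) + 16*(-⅙)))*7 = (39*((-9 - 4 - 18)*(⅒) - 8/3))*7 = (39*(-31*⅒ - 8/3))*7 = (39*(-31/10 - 8/3))*7 = (39*(-173/30))*7 = -2249/10*7 = -15743/10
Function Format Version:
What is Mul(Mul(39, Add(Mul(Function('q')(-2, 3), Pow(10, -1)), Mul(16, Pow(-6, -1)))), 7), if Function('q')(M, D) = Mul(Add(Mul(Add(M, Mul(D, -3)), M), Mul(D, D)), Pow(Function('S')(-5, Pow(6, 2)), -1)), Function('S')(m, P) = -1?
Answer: Rational(-15743, 10) ≈ -1574.3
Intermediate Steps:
Function('q')(M, D) = Add(Mul(-1, Pow(D, 2)), Mul(-1, M, Add(M, Mul(-3, D)))) (Function('q')(M, D) = Mul(Add(Mul(Add(M, Mul(D, -3)), M), Mul(D, D)), Pow(-1, -1)) = Mul(Add(Mul(Add(M, Mul(-3, D)), M), Pow(D, 2)), -1) = Mul(Add(Mul(M, Add(M, Mul(-3, D))), Pow(D, 2)), -1) = Mul(Add(Pow(D, 2), Mul(M, Add(M, Mul(-3, D)))), -1) = Add(Mul(-1, Pow(D, 2)), Mul(-1, M, Add(M, Mul(-3, D)))))
Mul(Mul(39, Add(Mul(Function('q')(-2, 3), Pow(10, -1)), Mul(16, Pow(-6, -1)))), 7) = Mul(Mul(39, Add(Mul(Add(Mul(-1, Pow(3, 2)), Mul(-1, Pow(-2, 2)), Mul(3, 3, -2)), Pow(10, -1)), Mul(16, Pow(-6, -1)))), 7) = Mul(Mul(39, Add(Mul(Add(Mul(-1, 9), Mul(-1, 4), -18), Rational(1, 10)), Mul(16, Rational(-1, 6)))), 7) = Mul(Mul(39, Add(Mul(Add(-9, -4, -18), Rational(1, 10)), Rational(-8, 3))), 7) = Mul(Mul(39, Add(Mul(-31, Rational(1, 10)), Rational(-8, 3))), 7) = Mul(Mul(39, Add(Rational(-31, 10), Rational(-8, 3))), 7) = Mul(Mul(39, Rational(-173, 30)), 7) = Mul(Rational(-2249, 10), 7) = Rational(-15743, 10)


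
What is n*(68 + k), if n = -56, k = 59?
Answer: -7112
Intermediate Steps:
n*(68 + k) = -56*(68 + 59) = -56*127 = -7112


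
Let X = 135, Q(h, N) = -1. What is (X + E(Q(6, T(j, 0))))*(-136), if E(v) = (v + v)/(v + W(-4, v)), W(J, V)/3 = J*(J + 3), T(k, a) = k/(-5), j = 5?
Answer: -201688/11 ≈ -18335.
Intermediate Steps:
T(k, a) = -k/5 (T(k, a) = k*(-1/5) = -k/5)
W(J, V) = 3*J*(3 + J) (W(J, V) = 3*(J*(J + 3)) = 3*(J*(3 + J)) = 3*J*(3 + J))
E(v) = 2*v/(12 + v) (E(v) = (v + v)/(v + 3*(-4)*(3 - 4)) = (2*v)/(v + 3*(-4)*(-1)) = (2*v)/(v + 12) = (2*v)/(12 + v) = 2*v/(12 + v))
(X + E(Q(6, T(j, 0))))*(-136) = (135 + 2*(-1)/(12 - 1))*(-136) = (135 + 2*(-1)/11)*(-136) = (135 + 2*(-1)*(1/11))*(-136) = (135 - 2/11)*(-136) = (1483/11)*(-136) = -201688/11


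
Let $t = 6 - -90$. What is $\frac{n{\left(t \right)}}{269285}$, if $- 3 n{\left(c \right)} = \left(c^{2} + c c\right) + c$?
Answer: $- \frac{6176}{269285} \approx -0.022935$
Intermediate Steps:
$t = 96$ ($t = 6 + 90 = 96$)
$n{\left(c \right)} = - \frac{2 c^{2}}{3} - \frac{c}{3}$ ($n{\left(c \right)} = - \frac{\left(c^{2} + c c\right) + c}{3} = - \frac{\left(c^{2} + c^{2}\right) + c}{3} = - \frac{2 c^{2} + c}{3} = - \frac{c + 2 c^{2}}{3} = - \frac{2 c^{2}}{3} - \frac{c}{3}$)
$\frac{n{\left(t \right)}}{269285} = \frac{\left(- \frac{1}{3}\right) 96 \left(1 + 2 \cdot 96\right)}{269285} = \left(- \frac{1}{3}\right) 96 \left(1 + 192\right) \frac{1}{269285} = \left(- \frac{1}{3}\right) 96 \cdot 193 \cdot \frac{1}{269285} = \left(-6176\right) \frac{1}{269285} = - \frac{6176}{269285}$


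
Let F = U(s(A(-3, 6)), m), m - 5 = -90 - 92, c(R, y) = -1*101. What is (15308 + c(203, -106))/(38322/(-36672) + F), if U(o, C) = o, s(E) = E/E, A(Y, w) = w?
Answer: -92945184/275 ≈ -3.3798e+5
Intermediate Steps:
c(R, y) = -101
s(E) = 1
m = -177 (m = 5 + (-90 - 92) = 5 - 182 = -177)
F = 1
(15308 + c(203, -106))/(38322/(-36672) + F) = (15308 - 101)/(38322/(-36672) + 1) = 15207/(38322*(-1/36672) + 1) = 15207/(-6387/6112 + 1) = 15207/(-275/6112) = 15207*(-6112/275) = -92945184/275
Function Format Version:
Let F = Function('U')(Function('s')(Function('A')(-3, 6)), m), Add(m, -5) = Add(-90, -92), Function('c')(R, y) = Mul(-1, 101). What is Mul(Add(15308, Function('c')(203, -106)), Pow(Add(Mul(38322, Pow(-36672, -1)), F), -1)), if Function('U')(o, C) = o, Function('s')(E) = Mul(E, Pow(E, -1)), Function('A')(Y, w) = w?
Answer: Rational(-92945184, 275) ≈ -3.3798e+5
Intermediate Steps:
Function('c')(R, y) = -101
Function('s')(E) = 1
m = -177 (m = Add(5, Add(-90, -92)) = Add(5, -182) = -177)
F = 1
Mul(Add(15308, Function('c')(203, -106)), Pow(Add(Mul(38322, Pow(-36672, -1)), F), -1)) = Mul(Add(15308, -101), Pow(Add(Mul(38322, Pow(-36672, -1)), 1), -1)) = Mul(15207, Pow(Add(Mul(38322, Rational(-1, 36672)), 1), -1)) = Mul(15207, Pow(Add(Rational(-6387, 6112), 1), -1)) = Mul(15207, Pow(Rational(-275, 6112), -1)) = Mul(15207, Rational(-6112, 275)) = Rational(-92945184, 275)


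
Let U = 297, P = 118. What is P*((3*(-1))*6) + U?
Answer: -1827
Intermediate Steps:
P*((3*(-1))*6) + U = 118*((3*(-1))*6) + 297 = 118*(-3*6) + 297 = 118*(-18) + 297 = -2124 + 297 = -1827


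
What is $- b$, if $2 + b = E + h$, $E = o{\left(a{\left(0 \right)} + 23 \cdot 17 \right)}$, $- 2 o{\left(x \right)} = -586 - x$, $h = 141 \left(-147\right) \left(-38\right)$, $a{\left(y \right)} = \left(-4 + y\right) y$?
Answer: $- \frac{1576225}{2} \approx -7.8811 \cdot 10^{5}$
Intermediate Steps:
$a{\left(y \right)} = y \left(-4 + y\right)$
$h = 787626$ ($h = \left(-20727\right) \left(-38\right) = 787626$)
$o{\left(x \right)} = 293 + \frac{x}{2}$ ($o{\left(x \right)} = - \frac{-586 - x}{2} = 293 + \frac{x}{2}$)
$E = \frac{977}{2}$ ($E = 293 + \frac{0 \left(-4 + 0\right) + 23 \cdot 17}{2} = 293 + \frac{0 \left(-4\right) + 391}{2} = 293 + \frac{0 + 391}{2} = 293 + \frac{1}{2} \cdot 391 = 293 + \frac{391}{2} = \frac{977}{2} \approx 488.5$)
$b = \frac{1576225}{2}$ ($b = -2 + \left(\frac{977}{2} + 787626\right) = -2 + \frac{1576229}{2} = \frac{1576225}{2} \approx 7.8811 \cdot 10^{5}$)
$- b = \left(-1\right) \frac{1576225}{2} = - \frac{1576225}{2}$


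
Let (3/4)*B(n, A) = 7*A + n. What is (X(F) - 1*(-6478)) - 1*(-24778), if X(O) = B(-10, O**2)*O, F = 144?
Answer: 27898520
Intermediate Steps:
B(n, A) = 4*n/3 + 28*A/3 (B(n, A) = 4*(7*A + n)/3 = 4*(n + 7*A)/3 = 4*n/3 + 28*A/3)
X(O) = O*(-40/3 + 28*O**2/3) (X(O) = ((4/3)*(-10) + 28*O**2/3)*O = (-40/3 + 28*O**2/3)*O = O*(-40/3 + 28*O**2/3))
(X(F) - 1*(-6478)) - 1*(-24778) = ((4/3)*144*(-10 + 7*144**2) - 1*(-6478)) - 1*(-24778) = ((4/3)*144*(-10 + 7*20736) + 6478) + 24778 = ((4/3)*144*(-10 + 145152) + 6478) + 24778 = ((4/3)*144*145142 + 6478) + 24778 = (27867264 + 6478) + 24778 = 27873742 + 24778 = 27898520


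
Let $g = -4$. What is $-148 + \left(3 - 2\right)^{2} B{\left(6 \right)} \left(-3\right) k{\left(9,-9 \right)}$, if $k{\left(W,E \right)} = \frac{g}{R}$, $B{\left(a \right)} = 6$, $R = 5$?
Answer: $- \frac{668}{5} \approx -133.6$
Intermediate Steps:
$k{\left(W,E \right)} = - \frac{4}{5}$
$-148 + \left(3 - 2\right)^{2} B{\left(6 \right)} \left(-3\right) k{\left(9,-9 \right)} = -148 + \left(3 - 2\right)^{2} \cdot 6 \left(-3\right) \left(- \frac{4}{5}\right) = -148 + 1^{2} \cdot 6 \left(-3\right) \left(- \frac{4}{5}\right) = -148 + 1 \cdot 6 \left(-3\right) \left(- \frac{4}{5}\right) = -148 + 6 \left(-3\right) \left(- \frac{4}{5}\right) = -148 - - \frac{72}{5} = -148 + \frac{72}{5} = - \frac{668}{5}$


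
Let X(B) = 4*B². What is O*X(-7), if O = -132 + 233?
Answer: 19796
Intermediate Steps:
O = 101
O*X(-7) = 101*(4*(-7)²) = 101*(4*49) = 101*196 = 19796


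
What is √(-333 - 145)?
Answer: I*√478 ≈ 21.863*I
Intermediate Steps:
√(-333 - 145) = √(-478) = I*√478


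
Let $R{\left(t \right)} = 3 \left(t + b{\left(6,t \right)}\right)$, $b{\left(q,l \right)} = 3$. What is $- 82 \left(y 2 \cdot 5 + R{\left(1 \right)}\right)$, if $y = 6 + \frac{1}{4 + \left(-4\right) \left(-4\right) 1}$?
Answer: $-5945$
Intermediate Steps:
$y = \frac{121}{20}$ ($y = 6 + \frac{1}{4 + 16 \cdot 1} = 6 + \frac{1}{4 + 16} = 6 + \frac{1}{20} = \frac{121}{20} \approx 6.05$)
$R{\left(t \right)} = 9 + 3 t$ ($R{\left(t \right)} = 3 \left(t + 3\right) = 3 \left(3 + t\right) = 9 + 3 t$)
$- 82 \left(y 2 \cdot 5 + R{\left(1 \right)}\right) = - 82 \left(\frac{121 \cdot 2 \cdot 5}{20} + \left(9 + 3 \cdot 1\right)\right) = - 82 \left(\frac{121}{20} \cdot 10 + \left(9 + 3\right)\right) = - 82 \left(\frac{121}{2} + 12\right) = \left(-82\right) \frac{145}{2} = -5945$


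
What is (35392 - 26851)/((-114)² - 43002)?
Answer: -949/3334 ≈ -0.28464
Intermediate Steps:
(35392 - 26851)/((-114)² - 43002) = 8541/(12996 - 43002) = 8541/(-30006) = 8541*(-1/30006) = -949/3334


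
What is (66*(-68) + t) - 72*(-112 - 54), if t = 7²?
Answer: 7513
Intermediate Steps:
t = 49
(66*(-68) + t) - 72*(-112 - 54) = (66*(-68) + 49) - 72*(-112 - 54) = (-4488 + 49) - 72*(-166) = -4439 - 1*(-11952) = -4439 + 11952 = 7513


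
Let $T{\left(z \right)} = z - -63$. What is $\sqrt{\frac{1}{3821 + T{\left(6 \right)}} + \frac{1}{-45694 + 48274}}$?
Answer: $\frac{\sqrt{162335535}}{501810} \approx 0.02539$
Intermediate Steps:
$T{\left(z \right)} = 63 + z$ ($T{\left(z \right)} = z + 63 = 63 + z$)
$\sqrt{\frac{1}{3821 + T{\left(6 \right)}} + \frac{1}{-45694 + 48274}} = \sqrt{\frac{1}{3821 + \left(63 + 6\right)} + \frac{1}{-45694 + 48274}} = \sqrt{\frac{1}{3821 + 69} + \frac{1}{2580}} = \sqrt{\frac{1}{3890} + \frac{1}{2580}} = \sqrt{\frac{647}{1003620}} = \frac{\sqrt{162335535}}{501810}$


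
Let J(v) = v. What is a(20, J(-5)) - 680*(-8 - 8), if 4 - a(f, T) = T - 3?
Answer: 10892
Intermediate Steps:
a(f, T) = 7 - T (a(f, T) = 4 - (T - 3) = 4 - (-3 + T) = 4 + (3 - T) = 7 - T)
a(20, J(-5)) - 680*(-8 - 8) = (7 - 1*(-5)) - 680*(-8 - 8) = (7 + 5) - 680*(-16) = 12 - 136*(-80) = 12 + 10880 = 10892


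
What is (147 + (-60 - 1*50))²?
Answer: 1369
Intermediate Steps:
(147 + (-60 - 1*50))² = (147 + (-60 - 50))² = (147 - 110)² = 37² = 1369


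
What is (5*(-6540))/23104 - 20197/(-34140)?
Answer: -40609157/49298160 ≈ -0.82375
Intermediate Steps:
(5*(-6540))/23104 - 20197/(-34140) = -32700*1/23104 - 20197*(-1/34140) = -8175/5776 + 20197/34140 = -40609157/49298160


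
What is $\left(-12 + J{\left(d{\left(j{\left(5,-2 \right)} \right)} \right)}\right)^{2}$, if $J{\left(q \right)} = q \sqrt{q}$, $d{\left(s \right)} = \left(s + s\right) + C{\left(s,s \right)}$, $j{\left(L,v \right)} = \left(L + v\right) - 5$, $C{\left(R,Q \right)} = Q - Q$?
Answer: $80 + 192 i \approx 80.0 + 192.0 i$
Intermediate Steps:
$C{\left(R,Q \right)} = 0$
$j{\left(L,v \right)} = -5 + L + v$
$d{\left(s \right)} = 2 s$ ($d{\left(s \right)} = \left(s + s\right) + 0 = 2 s + 0 = 2 s$)
$J{\left(q \right)} = q^{\frac{3}{2}}$
$\left(-12 + J{\left(d{\left(j{\left(5,-2 \right)} \right)} \right)}\right)^{2} = \left(-12 + \left(2 \left(-5 + 5 - 2\right)\right)^{\frac{3}{2}}\right)^{2} = \left(-12 + \left(2 \left(-2\right)\right)^{\frac{3}{2}}\right)^{2} = \left(-12 + \left(-4\right)^{\frac{3}{2}}\right)^{2} = \left(-12 - 8 i\right)^{2}$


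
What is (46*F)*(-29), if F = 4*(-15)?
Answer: 80040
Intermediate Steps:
F = -60
(46*F)*(-29) = (46*(-60))*(-29) = -2760*(-29) = 80040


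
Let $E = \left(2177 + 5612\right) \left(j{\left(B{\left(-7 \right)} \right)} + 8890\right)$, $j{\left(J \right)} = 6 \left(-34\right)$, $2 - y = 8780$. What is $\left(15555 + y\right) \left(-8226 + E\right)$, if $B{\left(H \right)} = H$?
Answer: $458443908756$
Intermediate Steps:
$y = -8778$ ($y = 2 - 8780 = -8778$)
$j{\left(J \right)} = -204$
$E = 67655254$ ($E = \left(2177 + 5612\right) \left(-204 + 8890\right) = 7789 \cdot 8686 = 67655254$)
$\left(15555 + y\right) \left(-8226 + E\right) = \left(15555 - 8778\right) \left(-8226 + 67655254\right) = 6777 \cdot 67647028 = 458443908756$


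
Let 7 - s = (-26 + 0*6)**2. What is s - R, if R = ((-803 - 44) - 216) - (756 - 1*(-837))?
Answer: 1987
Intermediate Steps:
s = -669 (s = 7 - (-26 + 0*6)**2 = 7 - (-26 + 0)**2 = 7 - 1*(-26)**2 = 7 - 1*676 = 7 - 676 = -669)
R = -2656 (R = (-847 - 216) - (756 + 837) = -1063 - 1*1593 = -1063 - 1593 = -2656)
s - R = -669 - 1*(-2656) = -669 + 2656 = 1987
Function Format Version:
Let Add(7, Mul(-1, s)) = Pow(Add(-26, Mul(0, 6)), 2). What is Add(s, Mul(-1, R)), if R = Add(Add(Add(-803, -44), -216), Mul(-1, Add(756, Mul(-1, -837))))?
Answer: 1987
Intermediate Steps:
s = -669 (s = Add(7, Mul(-1, Pow(Add(-26, Mul(0, 6)), 2))) = Add(7, Mul(-1, Pow(Add(-26, 0), 2))) = Add(7, Mul(-1, Pow(-26, 2))) = Add(7, Mul(-1, 676)) = Add(7, -676) = -669)
R = -2656 (R = Add(Add(-847, -216), Mul(-1, Add(756, 837))) = Add(-1063, Mul(-1, 1593)) = Add(-1063, -1593) = -2656)
Add(s, Mul(-1, R)) = Add(-669, Mul(-1, -2656)) = Add(-669, 2656) = 1987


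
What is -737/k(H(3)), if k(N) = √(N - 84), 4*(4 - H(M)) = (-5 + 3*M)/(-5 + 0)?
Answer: 737*I*√1995/399 ≈ 82.502*I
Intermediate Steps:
H(M) = 15/4 + 3*M/20 (H(M) = 4 - (-5 + 3*M)/(4*(-5 + 0)) = 4 - (-5 + 3*M)/(4*(-5)) = 4 - (-5 + 3*M)*(-1)/(4*5) = 4 - (1 - 3*M/5)/4 = 4 + (-¼ + 3*M/20) = 15/4 + 3*M/20)
k(N) = √(-84 + N)
-737/k(H(3)) = -737/√(-84 + (15/4 + (3/20)*3)) = -737/√(-84 + (15/4 + 9/20)) = -737/√(-84 + 21/5) = -737*(-I*√1995/399) = -(-737)*I*√1995/399 = 737*I*√1995/399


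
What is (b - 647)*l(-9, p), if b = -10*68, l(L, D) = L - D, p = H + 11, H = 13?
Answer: 43791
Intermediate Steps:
p = 24 (p = 13 + 11 = 24)
b = -680
(b - 647)*l(-9, p) = (-680 - 647)*(-9 - 1*24) = -1327*(-9 - 24) = -1327*(-33) = 43791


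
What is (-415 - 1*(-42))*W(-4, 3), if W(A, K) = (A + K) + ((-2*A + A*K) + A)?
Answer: 3357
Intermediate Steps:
W(A, K) = K + A*K (W(A, K) = (A + K) + (-A + A*K) = K + A*K)
(-415 - 1*(-42))*W(-4, 3) = (-415 - 1*(-42))*(3*(1 - 4)) = (-415 + 42)*(3*(-3)) = -373*(-9) = 3357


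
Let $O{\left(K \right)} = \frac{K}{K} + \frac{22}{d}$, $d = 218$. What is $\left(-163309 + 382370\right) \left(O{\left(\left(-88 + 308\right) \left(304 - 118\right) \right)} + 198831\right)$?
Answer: $\frac{4747643115639}{109} \approx 4.3556 \cdot 10^{10}$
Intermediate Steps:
$O{\left(K \right)} = \frac{120}{109}$ ($O{\left(K \right)} = \frac{K}{K} + \frac{22}{218} = 1 + 22 \cdot \frac{1}{218} = 1 + \frac{11}{109} = \frac{120}{109}$)
$\left(-163309 + 382370\right) \left(O{\left(\left(-88 + 308\right) \left(304 - 118\right) \right)} + 198831\right) = \left(-163309 + 382370\right) \left(\frac{120}{109} + 198831\right) = 219061 \cdot \frac{21672699}{109} = \frac{4747643115639}{109}$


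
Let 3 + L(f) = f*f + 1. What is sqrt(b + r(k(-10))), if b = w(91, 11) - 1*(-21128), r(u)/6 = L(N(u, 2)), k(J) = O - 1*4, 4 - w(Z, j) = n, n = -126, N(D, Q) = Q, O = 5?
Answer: sqrt(21270) ≈ 145.84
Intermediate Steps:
w(Z, j) = 130 (w(Z, j) = 4 - 1*(-126) = 4 + 126 = 130)
L(f) = -2 + f**2 (L(f) = -3 + (f*f + 1) = -3 + (f**2 + 1) = -3 + (1 + f**2) = -2 + f**2)
k(J) = 1 (k(J) = 5 - 1*4 = 5 - 4 = 1)
r(u) = 12 (r(u) = 6*(-2 + 2**2) = 6*(-2 + 4) = 6*2 = 12)
b = 21258 (b = 130 - 1*(-21128) = 130 + 21128 = 21258)
sqrt(b + r(k(-10))) = sqrt(21258 + 12) = sqrt(21270)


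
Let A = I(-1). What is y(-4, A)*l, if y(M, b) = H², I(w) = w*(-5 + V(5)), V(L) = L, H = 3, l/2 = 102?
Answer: 1836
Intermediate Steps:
l = 204 (l = 2*102 = 204)
I(w) = 0 (I(w) = w*(-5 + 5) = w*0 = 0)
A = 0
y(M, b) = 9 (y(M, b) = 3² = 9)
y(-4, A)*l = 9*204 = 1836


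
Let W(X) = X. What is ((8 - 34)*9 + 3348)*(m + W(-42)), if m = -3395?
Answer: -10702818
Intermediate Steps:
((8 - 34)*9 + 3348)*(m + W(-42)) = ((8 - 34)*9 + 3348)*(-3395 - 42) = (-26*9 + 3348)*(-3437) = (-234 + 3348)*(-3437) = 3114*(-3437) = -10702818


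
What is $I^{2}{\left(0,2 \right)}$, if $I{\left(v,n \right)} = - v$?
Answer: $0$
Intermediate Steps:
$I^{2}{\left(0,2 \right)} = \left(\left(-1\right) 0\right)^{2} = 0^{2} = 0$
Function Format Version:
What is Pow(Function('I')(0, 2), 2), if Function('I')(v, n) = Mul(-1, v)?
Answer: 0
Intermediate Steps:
Pow(Function('I')(0, 2), 2) = Pow(Mul(-1, 0), 2) = Pow(0, 2) = 0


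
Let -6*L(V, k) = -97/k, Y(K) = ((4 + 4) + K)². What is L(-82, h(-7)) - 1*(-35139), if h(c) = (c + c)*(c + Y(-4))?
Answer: 26564987/756 ≈ 35139.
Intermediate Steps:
Y(K) = (8 + K)²
h(c) = 2*c*(16 + c) (h(c) = (c + c)*(c + (8 - 4)²) = (2*c)*(c + 4²) = (2*c)*(c + 16) = (2*c)*(16 + c) = 2*c*(16 + c))
L(V, k) = 97/(6*k) (L(V, k) = -(-97)/(6*k) = 97/(6*k))
L(-82, h(-7)) - 1*(-35139) = 97/(6*((2*(-7)*(16 - 7)))) - 1*(-35139) = 97/(6*((2*(-7)*9))) + 35139 = (97/6)/(-126) + 35139 = (97/6)*(-1/126) + 35139 = -97/756 + 35139 = 26564987/756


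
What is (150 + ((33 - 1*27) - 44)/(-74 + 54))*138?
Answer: 104811/5 ≈ 20962.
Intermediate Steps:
(150 + ((33 - 1*27) - 44)/(-74 + 54))*138 = (150 + ((33 - 27) - 44)/(-20))*138 = (150 + (6 - 44)*(-1/20))*138 = (150 - 38*(-1/20))*138 = (150 + 19/10)*138 = (1519/10)*138 = 104811/5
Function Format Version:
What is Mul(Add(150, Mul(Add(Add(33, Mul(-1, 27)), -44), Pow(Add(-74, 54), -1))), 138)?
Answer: Rational(104811, 5) ≈ 20962.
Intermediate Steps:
Mul(Add(150, Mul(Add(Add(33, Mul(-1, 27)), -44), Pow(Add(-74, 54), -1))), 138) = Mul(Add(150, Mul(Add(Add(33, -27), -44), Pow(-20, -1))), 138) = Mul(Add(150, Mul(Add(6, -44), Rational(-1, 20))), 138) = Mul(Add(150, Mul(-38, Rational(-1, 20))), 138) = Mul(Add(150, Rational(19, 10)), 138) = Mul(Rational(1519, 10), 138) = Rational(104811, 5)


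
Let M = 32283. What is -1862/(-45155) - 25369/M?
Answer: -1085426249/1457738865 ≈ -0.74460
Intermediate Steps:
-1862/(-45155) - 25369/M = -1862/(-45155) - 25369/32283 = -1862*(-1/45155) - 25369*1/32283 = 1862/45155 - 25369/32283 = -1085426249/1457738865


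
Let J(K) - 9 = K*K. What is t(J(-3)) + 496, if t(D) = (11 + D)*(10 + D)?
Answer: 1308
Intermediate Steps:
J(K) = 9 + K² (J(K) = 9 + K*K = 9 + K²)
t(D) = (10 + D)*(11 + D)
t(J(-3)) + 496 = (110 + (9 + (-3)²)² + 21*(9 + (-3)²)) + 496 = (110 + (9 + 9)² + 21*(9 + 9)) + 496 = (110 + 18² + 21*18) + 496 = (110 + 324 + 378) + 496 = 812 + 496 = 1308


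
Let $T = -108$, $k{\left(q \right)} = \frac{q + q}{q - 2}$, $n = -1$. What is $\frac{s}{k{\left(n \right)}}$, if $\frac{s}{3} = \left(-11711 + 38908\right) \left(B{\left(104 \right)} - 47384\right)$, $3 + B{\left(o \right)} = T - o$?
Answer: $- \frac{11650950027}{2} \approx -5.8255 \cdot 10^{9}$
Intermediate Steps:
$k{\left(q \right)} = \frac{2 q}{-2 + q}$
$B{\left(o \right)} = -111 - o$ ($B{\left(o \right)} = -3 - \left(108 + o\right) = -111 - o$)
$s = -3883650009$ ($s = 3 \left(-11711 + 38908\right) \left(\left(-111 - 104\right) - 47384\right) = 3 \cdot 27197 \left(\left(-111 - 104\right) - 47384\right) = 3 \cdot 27197 \left(-215 - 47384\right) = 3 \cdot 27197 \left(-47599\right) = 3 \left(-1294550003\right) = -3883650009$)
$\frac{s}{k{\left(n \right)}} = - \frac{3883650009}{2 \left(-1\right) \frac{1}{-2 - 1}} = - \frac{3883650009}{2 \left(-1\right) \frac{1}{-3}} = - \frac{3883650009}{2 \left(-1\right) \left(- \frac{1}{3}\right)} = - \frac{3883650009}{\frac{2}{3}} = \left(-3883650009\right) \frac{3}{2} = - \frac{11650950027}{2}$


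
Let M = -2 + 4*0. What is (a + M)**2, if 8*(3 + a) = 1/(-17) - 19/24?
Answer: 277788889/10653696 ≈ 26.074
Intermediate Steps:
a = -10139/3264 (a = -3 + (1/(-17) - 19/24)/8 = -3 + (1*(-1/17) - 19*1/24)/8 = -3 + (-1/17 - 19/24)/8 = -3 + (1/8)*(-347/408) = -3 - 347/3264 = -10139/3264 ≈ -3.1063)
M = -2 (M = -2 + 0 = -2)
(a + M)**2 = (-10139/3264 - 2)**2 = (-16667/3264)**2 = 277788889/10653696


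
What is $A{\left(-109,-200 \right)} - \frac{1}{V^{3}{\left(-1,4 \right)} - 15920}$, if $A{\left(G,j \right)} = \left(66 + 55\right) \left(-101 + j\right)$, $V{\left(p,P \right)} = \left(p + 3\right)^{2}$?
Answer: $- \frac{577491375}{15856} \approx -36421.0$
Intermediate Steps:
$V{\left(p,P \right)} = \left(3 + p\right)^{2}$
$A{\left(G,j \right)} = -12221 + 121 j$ ($A{\left(G,j \right)} = 121 \left(-101 + j\right) = -12221 + 121 j$)
$A{\left(-109,-200 \right)} - \frac{1}{V^{3}{\left(-1,4 \right)} - 15920} = \left(-12221 + 121 \left(-200\right)\right) - \frac{1}{\left(\left(3 - 1\right)^{2}\right)^{3} - 15920} = \left(-12221 - 24200\right) - \frac{1}{\left(2^{2}\right)^{3} - 15920} = -36421 - \frac{1}{4^{3} - 15920} = -36421 - \frac{1}{64 - 15920} = -36421 - \frac{1}{-15856} = -36421 - - \frac{1}{15856} = -36421 + \frac{1}{15856} = - \frac{577491375}{15856}$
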